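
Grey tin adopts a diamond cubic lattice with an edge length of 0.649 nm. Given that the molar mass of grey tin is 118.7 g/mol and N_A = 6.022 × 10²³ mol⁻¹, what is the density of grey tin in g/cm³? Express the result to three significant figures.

A diamond cubic unit cell contains Z = 8 atoms.
Cell volume: a³ = (0.649 nm)³ = (6.490 × 10^-8 cm)³ = 2.734 × 10^-22 cm³.
ρ = Z·M/(N_A·a³) = 8 × 118.7 / (6.022 × 10²³ × 2.734 × 10^-22) = 5.769 g/cm³.

5.77 g/cm³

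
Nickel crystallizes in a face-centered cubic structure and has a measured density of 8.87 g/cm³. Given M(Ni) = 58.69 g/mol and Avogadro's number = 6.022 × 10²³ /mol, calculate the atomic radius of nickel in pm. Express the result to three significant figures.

For an FCC cell (Z = 4), a³ = Z·M/(N_A·ρ) = 4 × 58.69 / (6.022 × 10²³ × 8.870) = 4.395 × 10^-23 cm³, so a = 3.529 × 10^-8 cm = 352.9 pm.
Atoms touch along the face diagonal, so √2·a = 4r, so r = 0.3536 × a = 125 pm.

125 pm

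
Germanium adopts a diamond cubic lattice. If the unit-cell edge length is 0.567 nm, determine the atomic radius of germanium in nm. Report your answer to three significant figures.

0.123 nm

In a diamond cubic lattice, nearest neighbors lie along the body diagonal with √3·a = 8r.
r = √3·a/8 = 1.7321 × 0.567 / 8 = 0.123 nm.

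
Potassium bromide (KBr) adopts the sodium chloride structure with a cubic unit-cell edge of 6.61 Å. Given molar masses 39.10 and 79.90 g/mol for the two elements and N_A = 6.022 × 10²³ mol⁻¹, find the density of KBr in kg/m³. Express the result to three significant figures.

2740 kg/m³

The sodium chloride structure contains Z = 4 formula units per cell; M(KBr) = 39.10 + 79.90 = 119.0 g/mol.
a³ = (6.610 × 10^-8 cm)³ = 2.888 × 10^-22 cm³.
ρ = 4 × 119.0 / (6.022 × 10²³ × 2.888 × 10^-22) = 2.737 g/cm³ = 2740 kg/m³.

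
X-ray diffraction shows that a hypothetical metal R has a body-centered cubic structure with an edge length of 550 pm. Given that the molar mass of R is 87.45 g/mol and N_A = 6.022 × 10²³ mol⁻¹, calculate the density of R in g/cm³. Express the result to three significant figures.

1.75 g/cm³

A BCC unit cell contains Z = 2 atoms.
Cell volume: a³ = (550 pm)³ = (5.500 × 10^-8 cm)³ = 1.664 × 10^-22 cm³.
ρ = Z·M/(N_A·a³) = 2 × 87.45 / (6.022 × 10²³ × 1.664 × 10^-22) = 1.746 g/cm³.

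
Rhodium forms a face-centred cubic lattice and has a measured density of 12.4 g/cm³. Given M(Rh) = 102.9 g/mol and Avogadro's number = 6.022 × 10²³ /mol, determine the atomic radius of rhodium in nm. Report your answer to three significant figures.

0.135 nm

For an FCC cell (Z = 4), a³ = Z·M/(N_A·ρ) = 4 × 102.9 / (6.022 × 10²³ × 12.40) = 5.512 × 10^-23 cm³, so a = 3.806 × 10^-8 cm = 0.3806 nm.
Atoms touch along the face diagonal, so √2·a = 4r, so r = 0.3536 × a = 0.135 nm.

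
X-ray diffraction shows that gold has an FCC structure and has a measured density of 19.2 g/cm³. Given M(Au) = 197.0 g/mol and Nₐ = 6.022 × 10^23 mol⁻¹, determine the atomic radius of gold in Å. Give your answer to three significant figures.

1.44 Å

For an FCC cell (Z = 4), a³ = Z·M/(N_A·ρ) = 4 × 197.0 / (6.022 × 10²³ × 19.20) = 6.815 × 10^-23 cm³, so a = 4.085 × 10^-8 cm = 4.085 Å.
Atoms touch along the face diagonal, so √2·a = 4r, so r = 0.3536 × a = 1.44 Å.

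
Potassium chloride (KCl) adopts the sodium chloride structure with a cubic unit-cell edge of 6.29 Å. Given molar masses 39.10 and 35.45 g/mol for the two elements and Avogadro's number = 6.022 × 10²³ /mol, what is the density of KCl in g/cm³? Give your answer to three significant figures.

The sodium chloride structure contains Z = 4 formula units per cell; M(KCl) = 39.10 + 35.45 = 74.55 g/mol.
a³ = (6.290 × 10^-8 cm)³ = 2.489 × 10^-22 cm³.
ρ = 4 × 74.55 / (6.022 × 10²³ × 2.489 × 10^-22) = 1.990 g/cm³.

1.99 g/cm³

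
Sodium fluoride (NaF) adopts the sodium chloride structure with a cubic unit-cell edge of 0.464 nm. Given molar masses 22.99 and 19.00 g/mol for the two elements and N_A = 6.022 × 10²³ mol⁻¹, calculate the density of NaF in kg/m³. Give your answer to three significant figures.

2790 kg/m³

The sodium chloride structure contains Z = 4 formula units per cell; M(NaF) = 22.99 + 19.00 = 41.99 g/mol.
a³ = (4.640 × 10^-8 cm)³ = 9.990 × 10^-23 cm³.
ρ = 4 × 41.99 / (6.022 × 10²³ × 9.990 × 10^-23) = 2.792 g/cm³ = 2790 kg/m³.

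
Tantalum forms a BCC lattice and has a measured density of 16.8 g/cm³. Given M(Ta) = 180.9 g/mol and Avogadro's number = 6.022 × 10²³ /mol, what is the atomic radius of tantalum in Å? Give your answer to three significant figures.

For a BCC cell (Z = 2), a³ = Z·M/(N_A·ρ) = 2 × 180.9 / (6.022 × 10²³ × 16.80) = 3.576 × 10^-23 cm³, so a = 3.295 × 10^-8 cm = 3.295 Å.
Atoms touch along the body diagonal, so √3·a = 4r, so r = 0.4330 × a = 1.43 Å.

1.43 Å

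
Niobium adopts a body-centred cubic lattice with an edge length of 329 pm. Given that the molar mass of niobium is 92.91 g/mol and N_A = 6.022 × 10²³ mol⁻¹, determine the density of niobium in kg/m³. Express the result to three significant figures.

A BCC unit cell contains Z = 2 atoms.
Cell volume: a³ = (329 pm)³ = (3.290 × 10^-8 cm)³ = 3.561 × 10^-23 cm³.
ρ = Z·M/(N_A·a³) = 2 × 92.91 / (6.022 × 10²³ × 3.561 × 10^-23) = 8.665 g/cm³ = 8660 kg/m³.

8660 kg/m³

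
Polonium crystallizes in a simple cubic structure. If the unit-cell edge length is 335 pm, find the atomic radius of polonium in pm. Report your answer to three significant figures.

168 pm

In a simple cubic lattice, atoms touch along the cell edge, so a = 2r.
r = a/2 = 335/2 = 168 pm.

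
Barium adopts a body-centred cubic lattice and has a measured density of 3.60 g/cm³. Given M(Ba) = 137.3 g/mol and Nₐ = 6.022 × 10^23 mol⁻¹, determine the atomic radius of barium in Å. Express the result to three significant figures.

For a BCC cell (Z = 2), a³ = Z·M/(N_A·ρ) = 2 × 137.3 / (6.022 × 10²³ × 3.600) = 1.267 × 10^-22 cm³, so a = 5.022 × 10^-8 cm = 5.022 Å.
Atoms touch along the body diagonal, so √3·a = 4r, so r = 0.4330 × a = 2.17 Å.

2.17 Å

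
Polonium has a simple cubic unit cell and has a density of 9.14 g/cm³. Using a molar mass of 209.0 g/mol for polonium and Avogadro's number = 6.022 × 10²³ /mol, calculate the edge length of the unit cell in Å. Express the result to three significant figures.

With Z = 1 atom per simple cubic cell, a³ = Z·M/(N_A·ρ) = 1 × 209.0 / (6.022 × 10²³ × 9.140 g/cm³) = 3.797 × 10^-23 cm³.
a = (3.797 × 10^-23)^(1/3) = 3.361 × 10^-8 cm = 3.36 Å.

3.36 Å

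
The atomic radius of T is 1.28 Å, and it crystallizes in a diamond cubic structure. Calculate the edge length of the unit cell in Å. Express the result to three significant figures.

5.91 Å

In a diamond cubic lattice, nearest neighbors lie along the body diagonal with √3·a = 8r.
a = 8r/√3 = 8 × 1.28 / 1.7321 = 5.91 Å.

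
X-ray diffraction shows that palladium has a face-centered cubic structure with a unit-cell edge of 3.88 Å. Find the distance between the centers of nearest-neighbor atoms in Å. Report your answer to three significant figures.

In an FCC structure, atoms touch along the face diagonal, so √2·a = 4r; the nearest-neighbor distance equals 2r = 0.7071·a.
d = 0.7071 × 3.88 = 2.74 Å.

2.74 Å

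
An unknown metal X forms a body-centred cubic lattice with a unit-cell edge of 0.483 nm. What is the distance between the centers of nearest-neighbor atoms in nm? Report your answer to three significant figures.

In a BCC structure, atoms touch along the body diagonal, so √3·a = 4r; the nearest-neighbor distance equals 2r = 0.8660·a.
d = 0.8660 × 0.483 = 0.418 nm.

0.418 nm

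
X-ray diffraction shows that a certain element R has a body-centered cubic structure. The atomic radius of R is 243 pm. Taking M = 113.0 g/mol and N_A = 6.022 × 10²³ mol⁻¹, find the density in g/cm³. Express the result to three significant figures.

In a BCC lattice, atoms touch along the body diagonal, so √3·a = 4r, giving a = 561.2 pm = 5.612 × 10^-8 cm.
With Z = 2, ρ = Z·M/(N_A·a³) = 2 × 113.0 / (6.022 × 10²³ × 1.767 × 10^-22) = 2.123 g/cm³.

2.12 g/cm³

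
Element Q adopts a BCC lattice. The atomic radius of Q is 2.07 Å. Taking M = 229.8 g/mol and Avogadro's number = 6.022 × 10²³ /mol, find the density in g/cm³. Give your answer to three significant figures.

6.99 g/cm³

In a BCC lattice, atoms touch along the body diagonal, so √3·a = 4r, giving a = 4.780 Å = 4.780 × 10^-8 cm.
With Z = 2, ρ = Z·M/(N_A·a³) = 2 × 229.8 / (6.022 × 10²³ × 1.092 × 10^-22) = 6.986 g/cm³.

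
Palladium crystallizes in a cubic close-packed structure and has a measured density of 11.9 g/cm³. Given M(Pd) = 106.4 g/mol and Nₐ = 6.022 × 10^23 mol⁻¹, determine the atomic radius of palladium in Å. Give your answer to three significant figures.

For an FCC cell (Z = 4), a³ = Z·M/(N_A·ρ) = 4 × 106.4 / (6.022 × 10²³ × 11.90) = 5.939 × 10^-23 cm³, so a = 3.902 × 10^-8 cm = 3.902 Å.
Atoms touch along the face diagonal, so √2·a = 4r, so r = 0.3536 × a = 1.38 Å.

1.38 Å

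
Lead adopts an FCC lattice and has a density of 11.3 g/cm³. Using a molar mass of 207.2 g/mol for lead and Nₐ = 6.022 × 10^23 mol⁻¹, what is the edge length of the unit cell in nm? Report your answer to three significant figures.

With Z = 4 atoms per FCC cell, a³ = Z·M/(N_A·ρ) = 4 × 207.2 / (6.022 × 10²³ × 11.30 g/cm³) = 1.218 × 10^-22 cm³.
a = (1.218 × 10^-22)^(1/3) = 4.957 × 10^-8 cm = 0.496 nm.

0.496 nm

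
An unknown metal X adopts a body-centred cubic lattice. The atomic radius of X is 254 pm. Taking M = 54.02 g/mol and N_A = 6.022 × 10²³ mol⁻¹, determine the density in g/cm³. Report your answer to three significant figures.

In a BCC lattice, atoms touch along the body diagonal, so √3·a = 4r, giving a = 586.6 pm = 5.866 × 10^-8 cm.
With Z = 2, ρ = Z·M/(N_A·a³) = 2 × 54.02 / (6.022 × 10²³ × 2.018 × 10^-22) = 0.8889 g/cm³.

0.889 g/cm³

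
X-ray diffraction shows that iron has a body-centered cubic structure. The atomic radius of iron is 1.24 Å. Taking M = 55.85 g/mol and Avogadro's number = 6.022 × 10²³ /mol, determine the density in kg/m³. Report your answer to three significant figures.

7900 kg/m³

In a BCC lattice, atoms touch along the body diagonal, so √3·a = 4r, giving a = 2.864 Å = 2.864 × 10^-8 cm.
With Z = 2, ρ = Z·M/(N_A·a³) = 2 × 55.85 / (6.022 × 10²³ × 2.348 × 10^-23) = 7.899 g/cm³ = 7900 kg/m³.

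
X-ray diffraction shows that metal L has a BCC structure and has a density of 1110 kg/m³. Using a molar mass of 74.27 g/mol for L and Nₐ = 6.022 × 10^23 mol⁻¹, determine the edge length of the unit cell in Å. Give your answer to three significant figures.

With Z = 2 atoms per BCC cell, a³ = Z·M/(N_A·ρ) = 2 × 74.27 / (6.022 × 10²³ × 1.110 g/cm³) = 2.222 × 10^-22 cm³.
a = (2.222 × 10^-22)^(1/3) = 6.057 × 10^-8 cm = 6.06 Å.

6.06 Å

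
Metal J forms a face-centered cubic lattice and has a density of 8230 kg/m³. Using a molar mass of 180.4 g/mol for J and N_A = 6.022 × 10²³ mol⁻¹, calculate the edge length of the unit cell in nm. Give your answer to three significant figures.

0.526 nm

With Z = 4 atoms per FCC cell, a³ = Z·M/(N_A·ρ) = 4 × 180.4 / (6.022 × 10²³ × 8.230 g/cm³) = 1.456 × 10^-22 cm³.
a = (1.456 × 10^-22)^(1/3) = 5.261 × 10^-8 cm = 0.526 nm.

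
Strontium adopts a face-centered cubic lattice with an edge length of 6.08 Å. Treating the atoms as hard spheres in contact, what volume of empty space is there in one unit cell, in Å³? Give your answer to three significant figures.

In an FCC lattice atoms touch along the face diagonal, so √2·a = 4r, so r = 0.3536a = 2.150 Å.
V_cell = a³ = 224.8 Å³; V_atoms = 4 × (4/3)πr³ = 166.4 Å³.
Empty space = 224.8 − 166.4 = 58.3 Å³.

58.3 Å³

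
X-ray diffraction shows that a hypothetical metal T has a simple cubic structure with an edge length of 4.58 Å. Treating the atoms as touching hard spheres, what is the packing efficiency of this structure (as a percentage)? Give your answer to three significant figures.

In a simple cubic lattice atoms touch along the cell edge, so a = 2r, so r = 0.5000a = 2.290 Å.
Packing fraction = Z·(4/3)πr³ / a³ = 1 × (4/3)π × (2.290)³ / (4.58)³ = 0.5236 = 52.4%.

52.4%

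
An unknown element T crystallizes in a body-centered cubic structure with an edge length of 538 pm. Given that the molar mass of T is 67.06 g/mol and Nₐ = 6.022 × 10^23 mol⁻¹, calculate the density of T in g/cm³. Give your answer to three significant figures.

A BCC unit cell contains Z = 2 atoms.
Cell volume: a³ = (538 pm)³ = (5.380 × 10^-8 cm)³ = 1.557 × 10^-22 cm³.
ρ = Z·M/(N_A·a³) = 2 × 67.06 / (6.022 × 10²³ × 1.557 × 10^-22) = 1.430 g/cm³.

1.43 g/cm³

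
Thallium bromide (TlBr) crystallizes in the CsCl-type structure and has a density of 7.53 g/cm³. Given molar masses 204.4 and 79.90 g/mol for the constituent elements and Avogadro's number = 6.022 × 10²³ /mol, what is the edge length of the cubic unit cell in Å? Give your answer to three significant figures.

3.97 Å

M(TlBr) = 284.3 g/mol; Z = 1 formula unit per cell.
a³ = Z·M/(N_A·ρ) = 1 × 284.3 / (6.022 × 10²³ × 7.53) = 6.270 × 10^-23 cm³, so a = 3.973 × 10^-8 cm = 3.97 Å.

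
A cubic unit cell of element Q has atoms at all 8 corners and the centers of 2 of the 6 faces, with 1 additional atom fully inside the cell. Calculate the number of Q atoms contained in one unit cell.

3

Corner atoms are shared by 8 cells (1/8 each), face atoms by 2 (1/2 each), interior atoms are unshared.
Net atoms = 8 × 1/8 + 2 × 1/2 + 1 = 1 + 1 + 1 = 3.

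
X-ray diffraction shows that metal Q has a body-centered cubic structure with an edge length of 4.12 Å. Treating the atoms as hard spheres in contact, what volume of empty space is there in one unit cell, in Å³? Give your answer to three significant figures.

In a BCC lattice atoms touch along the body diagonal, so √3·a = 4r, so r = 0.4330a = 1.784 Å.
V_cell = a³ = 69.93 Å³; V_atoms = 2 × (4/3)πr³ = 47.57 Å³.
Empty space = 69.93 − 47.57 = 22.4 Å³.

22.4 Å³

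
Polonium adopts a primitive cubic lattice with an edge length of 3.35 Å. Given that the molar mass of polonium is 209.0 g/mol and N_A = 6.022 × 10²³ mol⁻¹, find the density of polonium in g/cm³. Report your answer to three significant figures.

A simple cubic unit cell contains Z = 1 atom.
Cell volume: a³ = (3.35 Å)³ = (3.350 × 10^-8 cm)³ = 3.760 × 10^-23 cm³.
ρ = Z·M/(N_A·a³) = 1 × 209.0 / (6.022 × 10²³ × 3.760 × 10^-23) = 9.231 g/cm³.

9.23 g/cm³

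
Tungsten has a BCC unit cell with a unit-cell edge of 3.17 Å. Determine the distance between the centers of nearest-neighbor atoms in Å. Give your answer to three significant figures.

2.75 Å

In a BCC structure, atoms touch along the body diagonal, so √3·a = 4r; the nearest-neighbor distance equals 2r = 0.8660·a.
d = 0.8660 × 3.17 = 2.75 Å.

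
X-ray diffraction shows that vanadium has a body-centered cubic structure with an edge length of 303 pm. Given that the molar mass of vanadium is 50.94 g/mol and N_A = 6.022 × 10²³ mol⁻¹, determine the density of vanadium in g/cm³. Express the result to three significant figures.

6.08 g/cm³

A BCC unit cell contains Z = 2 atoms.
Cell volume: a³ = (303 pm)³ = (3.030 × 10^-8 cm)³ = 2.782 × 10^-23 cm³.
ρ = Z·M/(N_A·a³) = 2 × 50.94 / (6.022 × 10²³ × 2.782 × 10^-23) = 6.082 g/cm³.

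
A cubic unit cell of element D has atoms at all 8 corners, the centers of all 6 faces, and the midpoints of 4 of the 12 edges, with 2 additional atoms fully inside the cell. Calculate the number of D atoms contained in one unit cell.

Corner atoms are shared by 8 cells (1/8 each), face atoms by 2 (1/2 each), edge atoms by 4 (1/4 each), interior atoms are unshared.
Net atoms = 8 × 1/8 + 6 × 1/2 + 4 × 1/4 + 2 = 1 + 3 + 1 + 2 = 7.

7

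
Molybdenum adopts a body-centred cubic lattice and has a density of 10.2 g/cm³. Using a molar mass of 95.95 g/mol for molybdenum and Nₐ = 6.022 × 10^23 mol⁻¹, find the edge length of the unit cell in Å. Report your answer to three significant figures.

With Z = 2 atoms per BCC cell, a³ = Z·M/(N_A·ρ) = 2 × 95.95 / (6.022 × 10²³ × 10.20 g/cm³) = 3.124 × 10^-23 cm³.
a = (3.124 × 10^-23)^(1/3) = 3.150 × 10^-8 cm = 3.15 Å.

3.15 Å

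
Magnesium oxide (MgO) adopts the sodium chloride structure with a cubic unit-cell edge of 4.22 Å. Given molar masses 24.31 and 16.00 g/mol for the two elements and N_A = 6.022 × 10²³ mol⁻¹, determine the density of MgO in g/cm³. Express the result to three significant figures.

3.56 g/cm³

The sodium chloride structure contains Z = 4 formula units per cell; M(MgO) = 24.31 + 16.00 = 40.31 g/mol.
a³ = (4.220 × 10^-8 cm)³ = 7.515 × 10^-23 cm³.
ρ = 4 × 40.31 / (6.022 × 10²³ × 7.515 × 10^-23) = 3.563 g/cm³.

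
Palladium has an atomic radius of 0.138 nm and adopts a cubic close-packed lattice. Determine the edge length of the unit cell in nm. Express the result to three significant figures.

0.390 nm

In an FCC lattice, atoms touch along the face diagonal, so √2·a = 4r.
a = 4r/√2 = 4 × 0.138 / 1.4142 = 0.390 nm.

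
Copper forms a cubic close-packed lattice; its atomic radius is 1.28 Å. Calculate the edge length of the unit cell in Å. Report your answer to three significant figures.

3.62 Å

In an FCC lattice, atoms touch along the face diagonal, so √2·a = 4r.
a = 4r/√2 = 4 × 1.28 / 1.4142 = 3.62 Å.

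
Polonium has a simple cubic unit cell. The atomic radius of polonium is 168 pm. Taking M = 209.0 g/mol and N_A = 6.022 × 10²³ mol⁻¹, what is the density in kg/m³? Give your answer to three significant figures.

9150 kg/m³

In a simple cubic lattice, atoms touch along the cell edge, so a = 2r, giving a = 336.0 pm = 3.360 × 10^-8 cm.
With Z = 1, ρ = Z·M/(N_A·a³) = 1 × 209.0 / (6.022 × 10²³ × 3.793 × 10^-23) = 9.149 g/cm³ = 9150 kg/m³.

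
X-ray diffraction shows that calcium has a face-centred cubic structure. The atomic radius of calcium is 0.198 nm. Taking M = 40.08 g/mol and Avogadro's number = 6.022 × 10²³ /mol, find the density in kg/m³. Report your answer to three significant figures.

1520 kg/m³

In an FCC lattice, atoms touch along the face diagonal, so √2·a = 4r, giving a = 0.5600 nm = 5.600 × 10^-8 cm.
With Z = 4, ρ = Z·M/(N_A·a³) = 4 × 40.08 / (6.022 × 10²³ × 1.756 × 10^-22) = 1.516 g/cm³ = 1520 kg/m³.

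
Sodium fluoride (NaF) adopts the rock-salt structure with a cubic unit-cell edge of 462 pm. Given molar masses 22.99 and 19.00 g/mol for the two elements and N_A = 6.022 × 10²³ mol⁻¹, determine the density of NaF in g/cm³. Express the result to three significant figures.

The rock-salt structure contains Z = 4 formula units per cell; M(NaF) = 22.99 + 19.00 = 41.99 g/mol.
a³ = (4.620 × 10^-8 cm)³ = 9.861 × 10^-23 cm³.
ρ = 4 × 41.99 / (6.022 × 10²³ × 9.861 × 10^-23) = 2.828 g/cm³.

2.83 g/cm³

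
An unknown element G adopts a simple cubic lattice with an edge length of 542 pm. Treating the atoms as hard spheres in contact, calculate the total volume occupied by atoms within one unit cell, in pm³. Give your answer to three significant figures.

In a simple cubic lattice atoms touch along the cell edge, so a = 2r, so r = 0.5000a = 271.0 pm.
V_atoms = Z × (4/3)πr³ = 1 × (4/3)π × (271.0)³ = 8.34 × 10^7 pm³.

8.34 × 10^7 pm³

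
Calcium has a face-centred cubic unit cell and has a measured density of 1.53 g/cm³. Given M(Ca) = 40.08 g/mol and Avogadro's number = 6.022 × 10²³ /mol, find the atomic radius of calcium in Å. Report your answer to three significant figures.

1.97 Å

For an FCC cell (Z = 4), a³ = Z·M/(N_A·ρ) = 4 × 40.08 / (6.022 × 10²³ × 1.530) = 1.740 × 10^-22 cm³, so a = 5.583 × 10^-8 cm = 5.583 Å.
Atoms touch along the face diagonal, so √2·a = 4r, so r = 0.3536 × a = 1.97 Å.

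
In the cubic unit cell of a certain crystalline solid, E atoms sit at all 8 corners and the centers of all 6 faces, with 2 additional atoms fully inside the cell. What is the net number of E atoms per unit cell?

6

Corner atoms are shared by 8 cells (1/8 each), face atoms by 2 (1/2 each), interior atoms are unshared.
Net atoms = 8 × 1/8 + 6 × 1/2 + 2 = 1 + 3 + 2 = 6.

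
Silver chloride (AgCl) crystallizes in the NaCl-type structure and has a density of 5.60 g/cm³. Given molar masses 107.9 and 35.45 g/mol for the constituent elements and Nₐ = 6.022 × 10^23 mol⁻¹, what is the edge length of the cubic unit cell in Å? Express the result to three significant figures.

M(AgCl) = 143.35 g/mol; Z = 4 formula units per cell.
a³ = Z·M/(N_A·ρ) = 4 × 143.35 / (6.022 × 10²³ × 5.60) = 1.700 × 10^-22 cm³, so a = 5.540 × 10^-8 cm = 5.54 Å.

5.54 Å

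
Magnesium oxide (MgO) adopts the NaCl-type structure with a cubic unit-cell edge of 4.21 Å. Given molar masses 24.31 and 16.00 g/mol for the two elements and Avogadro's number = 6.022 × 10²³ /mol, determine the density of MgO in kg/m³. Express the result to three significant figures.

The NaCl-type structure contains Z = 4 formula units per cell; M(MgO) = 24.31 + 16.00 = 40.31 g/mol.
a³ = (4.210 × 10^-8 cm)³ = 7.462 × 10^-23 cm³.
ρ = 4 × 40.31 / (6.022 × 10²³ × 7.462 × 10^-23) = 3.588 g/cm³ = 3590 kg/m³.

3590 kg/m³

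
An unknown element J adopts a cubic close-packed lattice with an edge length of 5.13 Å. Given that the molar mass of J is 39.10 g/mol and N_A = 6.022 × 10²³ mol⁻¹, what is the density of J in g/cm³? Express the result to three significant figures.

1.92 g/cm³

An FCC unit cell contains Z = 4 atoms.
Cell volume: a³ = (5.13 Å)³ = (5.130 × 10^-8 cm)³ = 1.350 × 10^-22 cm³.
ρ = Z·M/(N_A·a³) = 4 × 39.10 / (6.022 × 10²³ × 1.350 × 10^-22) = 1.924 g/cm³.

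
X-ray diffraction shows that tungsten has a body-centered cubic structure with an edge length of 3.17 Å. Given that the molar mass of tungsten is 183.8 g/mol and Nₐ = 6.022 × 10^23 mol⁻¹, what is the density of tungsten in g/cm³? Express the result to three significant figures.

A BCC unit cell contains Z = 2 atoms.
Cell volume: a³ = (3.17 Å)³ = (3.170 × 10^-8 cm)³ = 3.186 × 10^-23 cm³.
ρ = Z·M/(N_A·a³) = 2 × 183.8 / (6.022 × 10²³ × 3.186 × 10^-23) = 19.16 g/cm³.

19.2 g/cm³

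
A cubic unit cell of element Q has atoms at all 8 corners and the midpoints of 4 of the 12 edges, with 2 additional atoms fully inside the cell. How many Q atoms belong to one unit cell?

Corner atoms are shared by 8 cells (1/8 each), edge atoms by 4 (1/4 each), interior atoms are unshared.
Net atoms = 8 × 1/8 + 4 × 1/4 + 2 = 1 + 1 + 2 = 4.

4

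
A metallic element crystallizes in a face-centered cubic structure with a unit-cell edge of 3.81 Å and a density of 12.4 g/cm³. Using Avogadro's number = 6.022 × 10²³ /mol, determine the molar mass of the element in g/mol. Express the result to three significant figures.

An FCC cell has Z = 4 atoms; a = 3.810 × 10^-8 cm.
M = ρ·N_A·a³/Z = 12.4 × 6.022 × 10²³ × 5.531 × 10^-23 / 4 = 103 g/mol.

103 g/mol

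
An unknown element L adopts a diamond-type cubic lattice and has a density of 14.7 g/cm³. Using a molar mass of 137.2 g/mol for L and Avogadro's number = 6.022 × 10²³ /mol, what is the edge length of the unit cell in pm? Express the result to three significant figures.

499 pm

With Z = 8 atoms per diamond cubic cell, a³ = Z·M/(N_A·ρ) = 8 × 137.2 / (6.022 × 10²³ × 14.70 g/cm³) = 1.240 × 10^-22 cm³.
a = (1.240 × 10^-22)^(1/3) = 4.986 × 10^-8 cm = 499 pm.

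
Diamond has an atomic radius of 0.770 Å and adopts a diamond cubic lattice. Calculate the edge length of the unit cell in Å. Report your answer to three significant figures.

3.56 Å

In a diamond cubic lattice, nearest neighbors lie along the body diagonal with √3·a = 8r.
a = 8r/√3 = 8 × 0.770 / 1.7321 = 3.56 Å.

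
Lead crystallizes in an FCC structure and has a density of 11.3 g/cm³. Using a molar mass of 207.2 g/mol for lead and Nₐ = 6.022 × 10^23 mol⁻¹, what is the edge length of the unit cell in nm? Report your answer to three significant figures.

0.496 nm

With Z = 4 atoms per FCC cell, a³ = Z·M/(N_A·ρ) = 4 × 207.2 / (6.022 × 10²³ × 11.30 g/cm³) = 1.218 × 10^-22 cm³.
a = (1.218 × 10^-22)^(1/3) = 4.957 × 10^-8 cm = 0.496 nm.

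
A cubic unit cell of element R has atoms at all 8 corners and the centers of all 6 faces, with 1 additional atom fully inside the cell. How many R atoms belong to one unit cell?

Corner atoms are shared by 8 cells (1/8 each), face atoms by 2 (1/2 each), interior atoms are unshared.
Net atoms = 8 × 1/8 + 6 × 1/2 + 1 = 1 + 3 + 1 = 5.

5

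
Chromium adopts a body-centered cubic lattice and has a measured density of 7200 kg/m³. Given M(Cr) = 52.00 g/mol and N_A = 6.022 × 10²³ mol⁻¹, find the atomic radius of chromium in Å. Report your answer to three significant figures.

For a BCC cell (Z = 2), a³ = Z·M/(N_A·ρ) = 2 × 52.00 / (6.022 × 10²³ × 7.200) = 2.399 × 10^-23 cm³, so a = 2.884 × 10^-8 cm = 2.884 Å.
Atoms touch along the body diagonal, so √3·a = 4r, so r = 0.4330 × a = 1.25 Å.

1.25 Å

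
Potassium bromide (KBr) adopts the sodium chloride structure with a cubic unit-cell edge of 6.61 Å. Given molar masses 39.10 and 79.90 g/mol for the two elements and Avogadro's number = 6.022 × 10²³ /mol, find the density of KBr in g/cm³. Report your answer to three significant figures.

2.74 g/cm³

The sodium chloride structure contains Z = 4 formula units per cell; M(KBr) = 39.10 + 79.90 = 119.0 g/mol.
a³ = (6.610 × 10^-8 cm)³ = 2.888 × 10^-22 cm³.
ρ = 4 × 119.0 / (6.022 × 10²³ × 2.888 × 10^-22) = 2.737 g/cm³.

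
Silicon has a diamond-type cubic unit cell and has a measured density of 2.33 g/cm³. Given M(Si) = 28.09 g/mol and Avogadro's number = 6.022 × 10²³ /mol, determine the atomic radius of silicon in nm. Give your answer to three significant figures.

For a diamond cubic cell (Z = 8), a³ = Z·M/(N_A·ρ) = 8 × 28.09 / (6.022 × 10²³ × 2.330) = 1.602 × 10^-22 cm³, so a = 5.431 × 10^-8 cm = 0.5431 nm.
Nearest neighbors lie along the body diagonal with √3·a = 8r, so r = 0.2165 × a = 0.118 nm.

0.118 nm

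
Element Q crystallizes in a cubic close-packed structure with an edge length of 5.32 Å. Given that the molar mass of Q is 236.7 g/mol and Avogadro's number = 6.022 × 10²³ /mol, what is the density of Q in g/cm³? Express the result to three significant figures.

An FCC unit cell contains Z = 4 atoms.
Cell volume: a³ = (5.32 Å)³ = (5.320 × 10^-8 cm)³ = 1.506 × 10^-22 cm³.
ρ = Z·M/(N_A·a³) = 4 × 236.7 / (6.022 × 10²³ × 1.506 × 10^-22) = 10.44 g/cm³.

10.4 g/cm³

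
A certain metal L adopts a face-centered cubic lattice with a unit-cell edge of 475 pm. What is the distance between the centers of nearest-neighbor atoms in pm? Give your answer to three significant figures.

336 pm

In an FCC structure, atoms touch along the face diagonal, so √2·a = 4r; the nearest-neighbor distance equals 2r = 0.7071·a.
d = 0.7071 × 475 = 336 pm.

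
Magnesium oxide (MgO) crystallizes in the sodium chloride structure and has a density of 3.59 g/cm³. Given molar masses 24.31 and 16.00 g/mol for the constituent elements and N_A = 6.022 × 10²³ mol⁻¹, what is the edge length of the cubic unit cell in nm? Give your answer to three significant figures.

0.421 nm

M(MgO) = 40.31 g/mol; Z = 4 formula units per cell.
a³ = Z·M/(N_A·ρ) = 4 × 40.31 / (6.022 × 10²³ × 3.59) = 7.458 × 10^-23 cm³, so a = 4.209 × 10^-8 cm = 0.421 nm.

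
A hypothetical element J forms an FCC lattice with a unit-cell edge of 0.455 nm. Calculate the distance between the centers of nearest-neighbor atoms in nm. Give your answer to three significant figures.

In an FCC structure, atoms touch along the face diagonal, so √2·a = 4r; the nearest-neighbor distance equals 2r = 0.7071·a.
d = 0.7071 × 0.455 = 0.322 nm.

0.322 nm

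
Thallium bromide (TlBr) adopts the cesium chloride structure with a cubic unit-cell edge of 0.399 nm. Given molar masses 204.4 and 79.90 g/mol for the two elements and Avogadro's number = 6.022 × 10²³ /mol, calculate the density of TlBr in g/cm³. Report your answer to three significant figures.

7.43 g/cm³

The cesium chloride structure contains Z = 1 formula unit per cell; M(TlBr) = 204.4 + 79.90 = 284.3 g/mol.
a³ = (3.990 × 10^-8 cm)³ = 6.352 × 10^-23 cm³.
ρ = 1 × 284.3 / (6.022 × 10²³ × 6.352 × 10^-23) = 7.432 g/cm³.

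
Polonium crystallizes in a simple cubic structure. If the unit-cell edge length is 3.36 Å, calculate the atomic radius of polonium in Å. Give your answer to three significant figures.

In a simple cubic lattice, atoms touch along the cell edge, so a = 2r.
r = a/2 = 3.36/2 = 1.68 Å.

1.68 Å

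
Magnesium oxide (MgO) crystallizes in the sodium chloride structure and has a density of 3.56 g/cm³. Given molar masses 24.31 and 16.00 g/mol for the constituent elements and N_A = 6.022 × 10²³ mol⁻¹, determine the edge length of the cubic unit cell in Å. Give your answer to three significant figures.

M(MgO) = 40.31 g/mol; Z = 4 formula units per cell.
a³ = Z·M/(N_A·ρ) = 4 × 40.31 / (6.022 × 10²³ × 3.56) = 7.521 × 10^-23 cm³, so a = 4.221 × 10^-8 cm = 4.22 Å.

4.22 Å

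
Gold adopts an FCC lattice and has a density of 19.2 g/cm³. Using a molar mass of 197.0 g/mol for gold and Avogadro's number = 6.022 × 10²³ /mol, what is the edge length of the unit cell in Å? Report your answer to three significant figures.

4.08 Å

With Z = 4 atoms per FCC cell, a³ = Z·M/(N_A·ρ) = 4 × 197.0 / (6.022 × 10²³ × 19.20 g/cm³) = 6.815 × 10^-23 cm³.
a = (6.815 × 10^-23)^(1/3) = 4.085 × 10^-8 cm = 4.08 Å.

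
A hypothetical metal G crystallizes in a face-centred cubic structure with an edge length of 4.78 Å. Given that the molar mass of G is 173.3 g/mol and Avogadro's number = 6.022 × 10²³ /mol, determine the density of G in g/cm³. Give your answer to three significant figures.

An FCC unit cell contains Z = 4 atoms.
Cell volume: a³ = (4.78 Å)³ = (4.780 × 10^-8 cm)³ = 1.092 × 10^-22 cm³.
ρ = Z·M/(N_A·a³) = 4 × 173.3 / (6.022 × 10²³ × 1.092 × 10^-22) = 10.54 g/cm³.

10.5 g/cm³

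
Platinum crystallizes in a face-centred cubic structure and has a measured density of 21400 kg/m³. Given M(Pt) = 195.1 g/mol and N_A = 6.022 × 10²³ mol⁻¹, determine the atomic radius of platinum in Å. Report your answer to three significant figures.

1.39 Å

For an FCC cell (Z = 4), a³ = Z·M/(N_A·ρ) = 4 × 195.1 / (6.022 × 10²³ × 21.40) = 6.056 × 10^-23 cm³, so a = 3.927 × 10^-8 cm = 3.927 Å.
Atoms touch along the face diagonal, so √2·a = 4r, so r = 0.3536 × a = 1.39 Å.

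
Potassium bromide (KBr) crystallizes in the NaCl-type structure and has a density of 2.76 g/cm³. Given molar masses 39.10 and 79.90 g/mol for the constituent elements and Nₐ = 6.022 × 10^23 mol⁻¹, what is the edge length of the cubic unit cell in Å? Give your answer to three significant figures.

M(KBr) = 119.0 g/mol; Z = 4 formula units per cell.
a³ = Z·M/(N_A·ρ) = 4 × 119.0 / (6.022 × 10²³ × 2.76) = 2.864 × 10^-22 cm³, so a = 6.592 × 10^-8 cm = 6.59 Å.

6.59 Å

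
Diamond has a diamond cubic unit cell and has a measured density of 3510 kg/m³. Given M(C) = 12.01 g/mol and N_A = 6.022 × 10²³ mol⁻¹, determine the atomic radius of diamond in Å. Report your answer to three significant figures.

0.773 Å

For a diamond cubic cell (Z = 8), a³ = Z·M/(N_A·ρ) = 8 × 12.01 / (6.022 × 10²³ × 3.510) = 4.546 × 10^-23 cm³, so a = 3.569 × 10^-8 cm = 3.569 Å.
Nearest neighbors lie along the body diagonal with √3·a = 8r, so r = 0.2165 × a = 0.773 Å.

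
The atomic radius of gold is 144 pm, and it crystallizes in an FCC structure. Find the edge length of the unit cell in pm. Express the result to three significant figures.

In an FCC lattice, atoms touch along the face diagonal, so √2·a = 4r.
a = 4r/√2 = 4 × 144 / 1.4142 = 407 pm.

407 pm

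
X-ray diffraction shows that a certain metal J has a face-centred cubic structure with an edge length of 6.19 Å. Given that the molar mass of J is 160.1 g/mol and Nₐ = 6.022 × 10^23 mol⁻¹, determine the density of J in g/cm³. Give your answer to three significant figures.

An FCC unit cell contains Z = 4 atoms.
Cell volume: a³ = (6.19 Å)³ = (6.190 × 10^-8 cm)³ = 2.372 × 10^-22 cm³.
ρ = Z·M/(N_A·a³) = 4 × 160.1 / (6.022 × 10²³ × 2.372 × 10^-22) = 4.484 g/cm³.

4.48 g/cm³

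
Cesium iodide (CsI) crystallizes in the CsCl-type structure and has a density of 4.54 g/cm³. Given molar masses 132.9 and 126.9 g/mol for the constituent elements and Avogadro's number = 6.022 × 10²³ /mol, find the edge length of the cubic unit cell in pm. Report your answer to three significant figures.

M(CsI) = 259.8 g/mol; Z = 1 formula unit per cell.
a³ = Z·M/(N_A·ρ) = 1 × 259.8 / (6.022 × 10²³ × 4.54) = 9.503 × 10^-23 cm³, so a = 4.563 × 10^-8 cm = 456 pm.

456 pm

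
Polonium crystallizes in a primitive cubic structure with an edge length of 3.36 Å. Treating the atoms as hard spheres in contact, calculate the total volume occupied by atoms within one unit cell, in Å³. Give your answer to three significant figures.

19.9 Å³

In a simple cubic lattice atoms touch along the cell edge, so a = 2r, so r = 0.5000a = 1.680 Å.
V_atoms = Z × (4/3)πr³ = 1 × (4/3)π × (1.680)³ = 19.9 Å³.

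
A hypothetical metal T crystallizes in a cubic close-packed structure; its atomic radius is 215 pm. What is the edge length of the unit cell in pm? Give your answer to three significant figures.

In an FCC lattice, atoms touch along the face diagonal, so √2·a = 4r.
a = 4r/√2 = 4 × 215 / 1.4142 = 608 pm.

608 pm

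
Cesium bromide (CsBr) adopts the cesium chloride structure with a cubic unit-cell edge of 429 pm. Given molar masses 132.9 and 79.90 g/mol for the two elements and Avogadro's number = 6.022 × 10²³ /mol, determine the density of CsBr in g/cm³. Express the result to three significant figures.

The cesium chloride structure contains Z = 1 formula unit per cell; M(CsBr) = 132.9 + 79.90 = 212.8 g/mol.
a³ = (4.290 × 10^-8 cm)³ = 7.895 × 10^-23 cm³.
ρ = 1 × 212.8 / (6.022 × 10²³ × 7.895 × 10^-23) = 4.476 g/cm³.

4.48 g/cm³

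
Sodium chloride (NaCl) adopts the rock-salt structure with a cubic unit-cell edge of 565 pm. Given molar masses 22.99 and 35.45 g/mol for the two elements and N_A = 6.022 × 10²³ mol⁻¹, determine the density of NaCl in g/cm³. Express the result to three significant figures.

The rock-salt structure contains Z = 4 formula units per cell; M(NaCl) = 22.99 + 35.45 = 58.44 g/mol.
a³ = (5.650 × 10^-8 cm)³ = 1.804 × 10^-22 cm³.
ρ = 4 × 58.44 / (6.022 × 10²³ × 1.804 × 10^-22) = 2.152 g/cm³.

2.15 g/cm³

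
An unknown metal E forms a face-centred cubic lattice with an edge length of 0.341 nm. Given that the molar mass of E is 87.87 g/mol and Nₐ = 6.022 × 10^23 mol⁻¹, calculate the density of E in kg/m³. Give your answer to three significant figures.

14700 kg/m³

An FCC unit cell contains Z = 4 atoms.
Cell volume: a³ = (0.341 nm)³ = (3.410 × 10^-8 cm)³ = 3.965 × 10^-23 cm³.
ρ = Z·M/(N_A·a³) = 4 × 87.87 / (6.022 × 10²³ × 3.965 × 10^-23) = 14.72 g/cm³ = 14700 kg/m³.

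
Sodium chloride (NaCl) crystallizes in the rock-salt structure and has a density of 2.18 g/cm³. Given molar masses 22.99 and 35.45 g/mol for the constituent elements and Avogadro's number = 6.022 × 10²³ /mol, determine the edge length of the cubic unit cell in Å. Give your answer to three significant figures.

M(NaCl) = 58.44 g/mol; Z = 4 formula units per cell.
a³ = Z·M/(N_A·ρ) = 4 × 58.44 / (6.022 × 10²³ × 2.18) = 1.781 × 10^-22 cm³, so a = 5.626 × 10^-8 cm = 5.63 Å.

5.63 Å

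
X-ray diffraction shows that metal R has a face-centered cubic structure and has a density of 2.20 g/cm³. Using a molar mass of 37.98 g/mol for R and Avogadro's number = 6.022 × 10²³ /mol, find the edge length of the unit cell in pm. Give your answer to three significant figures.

486 pm

With Z = 4 atoms per FCC cell, a³ = Z·M/(N_A·ρ) = 4 × 37.98 / (6.022 × 10²³ × 2.200 g/cm³) = 1.147 × 10^-22 cm³.
a = (1.147 × 10^-22)^(1/3) = 4.858 × 10^-8 cm = 486 pm.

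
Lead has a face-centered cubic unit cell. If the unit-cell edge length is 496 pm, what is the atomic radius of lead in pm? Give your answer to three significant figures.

In an FCC lattice, atoms touch along the face diagonal, so √2·a = 4r.
r = √2·a/4 = 1.4142 × 496 / 4 = 175 pm.

175 pm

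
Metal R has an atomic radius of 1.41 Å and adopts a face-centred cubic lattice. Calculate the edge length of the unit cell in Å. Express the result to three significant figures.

In an FCC lattice, atoms touch along the face diagonal, so √2·a = 4r.
a = 4r/√2 = 4 × 1.41 / 1.4142 = 3.99 Å.

3.99 Å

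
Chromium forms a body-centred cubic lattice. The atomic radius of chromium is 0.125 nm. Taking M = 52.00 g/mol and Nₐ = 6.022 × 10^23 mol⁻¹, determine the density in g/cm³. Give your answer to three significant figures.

In a BCC lattice, atoms touch along the body diagonal, so √3·a = 4r, giving a = 0.2887 nm = 2.887 × 10^-8 cm.
With Z = 2, ρ = Z·M/(N_A·a³) = 2 × 52.00 / (6.022 × 10²³ × 2.406 × 10^-23) = 7.179 g/cm³.

7.18 g/cm³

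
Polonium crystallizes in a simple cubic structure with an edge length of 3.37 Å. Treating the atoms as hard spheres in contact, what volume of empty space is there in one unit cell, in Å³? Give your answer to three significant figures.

In a simple cubic lattice atoms touch along the cell edge, so a = 2r, so r = 0.5000a = 1.685 Å.
V_cell = a³ = 38.27 Å³; V_atoms = 1 × (4/3)πr³ = 20.04 Å³.
Empty space = 38.27 − 20.04 = 18.2 Å³.

18.2 Å³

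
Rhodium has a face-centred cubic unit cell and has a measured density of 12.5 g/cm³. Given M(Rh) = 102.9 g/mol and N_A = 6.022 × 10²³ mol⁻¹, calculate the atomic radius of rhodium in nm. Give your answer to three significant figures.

For an FCC cell (Z = 4), a³ = Z·M/(N_A·ρ) = 4 × 102.9 / (6.022 × 10²³ × 12.50) = 5.468 × 10^-23 cm³, so a = 3.796 × 10^-8 cm = 0.3796 nm.
Atoms touch along the face diagonal, so √2·a = 4r, so r = 0.3536 × a = 0.134 nm.

0.134 nm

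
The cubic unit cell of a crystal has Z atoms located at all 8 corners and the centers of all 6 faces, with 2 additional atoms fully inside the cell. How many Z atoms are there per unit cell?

6

Corner atoms are shared by 8 cells (1/8 each), face atoms by 2 (1/2 each), interior atoms are unshared.
Net atoms = 8 × 1/8 + 6 × 1/2 + 2 = 1 + 3 + 2 = 6.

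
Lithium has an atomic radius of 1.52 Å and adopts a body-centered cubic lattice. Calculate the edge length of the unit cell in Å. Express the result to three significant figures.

3.51 Å

In a BCC lattice, atoms touch along the body diagonal, so √3·a = 4r.
a = 4r/√3 = 4 × 1.52 / 1.7321 = 3.51 Å.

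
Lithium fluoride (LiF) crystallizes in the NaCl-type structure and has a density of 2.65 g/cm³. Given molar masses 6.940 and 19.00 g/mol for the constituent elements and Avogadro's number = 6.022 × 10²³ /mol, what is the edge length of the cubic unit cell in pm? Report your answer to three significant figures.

M(LiF) = 25.94 g/mol; Z = 4 formula units per cell.
a³ = Z·M/(N_A·ρ) = 4 × 25.94 / (6.022 × 10²³ × 2.65) = 6.502 × 10^-23 cm³, so a = 4.021 × 10^-8 cm = 402 pm.

402 pm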